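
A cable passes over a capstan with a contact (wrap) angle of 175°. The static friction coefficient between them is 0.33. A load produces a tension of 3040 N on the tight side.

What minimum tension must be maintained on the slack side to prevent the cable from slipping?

T_min ≈ 1110 N

Capstan equation at impending slip: T_tight/T_slack = e^{μβ}.
β = 175° = 3.054 rad; e^{μβ} = e^{0.33×3.054} = 2.74.
T_slack = T_tight / e^{μβ} = 3040 / 2.74 = 1110 N.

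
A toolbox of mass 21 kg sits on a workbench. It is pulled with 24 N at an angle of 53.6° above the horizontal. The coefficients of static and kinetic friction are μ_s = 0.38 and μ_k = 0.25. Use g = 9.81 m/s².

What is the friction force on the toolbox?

f ≈ 14.2 N

The vertical component of P reduces the normal force: N = m g − P sin α = 206 − 19.32 = 186.7 N.
Horizontally, friction must balance P cos α = 14.24 N.
μ_s N = 0.38 × 186.7 = 70.94 N.
Since 14.24 N does not exceed the limit, the toolbox stays at rest and f = 14.2 N.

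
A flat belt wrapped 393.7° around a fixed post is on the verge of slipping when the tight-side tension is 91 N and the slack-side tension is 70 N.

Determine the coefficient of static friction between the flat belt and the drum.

T₂/T₁ = e^{μβ} → μ = ln(T₂/T₁)/β.
β = 393.7° = 6.871 rad.
μ = ln(91/70)/6.871 = ln(1.3)/6.871 = 0.0382.

μ ≈ 0.0382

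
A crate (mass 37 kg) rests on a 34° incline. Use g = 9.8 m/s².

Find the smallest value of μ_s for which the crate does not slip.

μ_s,min ≈ 0.675

At the slip threshold m g sin θ = μ_s m g cos θ, so μ_s,min = tan θ.
μ_s,min = tan 34° = 0.675.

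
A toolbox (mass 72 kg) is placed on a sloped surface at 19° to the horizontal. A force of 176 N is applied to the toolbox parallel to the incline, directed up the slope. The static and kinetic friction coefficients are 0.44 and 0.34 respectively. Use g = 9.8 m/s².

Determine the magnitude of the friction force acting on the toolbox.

Perpendicular to the surface, N = m g cos θ = 72·9.8·cos 19° = 667.2 N.
The friction needed for equilibrium is m g sin θ − P = 229.7 − 176 = 53.72 N, measured positive up-slope.
The static-friction ceiling is μ_s N = 0.44 × 667.2 = 293.5 N.
Since |53.72| ≤ 293.5 N, the toolbox remains in static equilibrium and friction takes exactly the required value.

f ≈ 53.7 N (up the incline)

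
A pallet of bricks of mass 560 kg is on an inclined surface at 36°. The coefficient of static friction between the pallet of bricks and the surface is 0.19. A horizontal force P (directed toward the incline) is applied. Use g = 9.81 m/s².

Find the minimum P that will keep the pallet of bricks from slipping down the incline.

P_min ≈ 2590 N

The pallet of bricks tends to slide down (tan θ > μ_s), so at the point of impending slip friction acts up-slope at its limit: f = μ_s N.
Perpendicular to the incline: N = m g cos θ + P sin θ.
Along the incline: P cos θ + μ_s N = m g sin θ, i.e. P cos θ + μ_s (m g cos θ + P sin θ) = m g sin θ.
Solving, P (cos θ + μ_s sin θ) = m g (sin θ − μ_s cos θ), so P = 5490×0.4341/0.9207 = 2590 N.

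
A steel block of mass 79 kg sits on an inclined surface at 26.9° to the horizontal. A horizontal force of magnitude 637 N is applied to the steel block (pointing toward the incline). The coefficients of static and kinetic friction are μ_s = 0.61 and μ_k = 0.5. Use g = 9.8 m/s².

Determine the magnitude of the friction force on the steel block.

Resolve perpendicular to the incline: N = m g cos θ + P sin θ = 79×9.8×cos 26.9° + 637×sin 26.9° = 978.6 N.
Along the incline, the net driving force (taking up-slope positive) is P cos θ − m g sin θ = 568.1 − 350.3 = 217.8 N, so equilibrium requires friction f = -217.8 N (down-slope).
The limit of static friction is μ_s N = 597 N.
Since 217.8 N is within the 597 N limit, the steel block stays put and friction is exactly 218 N.

f ≈ 218 N (down the incline)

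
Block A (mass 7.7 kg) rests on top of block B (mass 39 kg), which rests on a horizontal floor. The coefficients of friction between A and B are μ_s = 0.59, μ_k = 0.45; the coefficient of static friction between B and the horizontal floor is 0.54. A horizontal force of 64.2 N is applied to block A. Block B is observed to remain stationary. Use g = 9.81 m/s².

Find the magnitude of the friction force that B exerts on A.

The normal force B exerts on A is simply A's weight, N₁ = 75.54 N.
So the A–B interface can sustain at most μ_s N₁ = 44.57 N of static friction.
Since P = 64.2 N > 44.57 N, A slides on B; the A–B friction is kinetic: f₁ = μ_k N₁ = 0.45×75.54 = 34 N.
By Newton's third law B feels 34 N forward from A. With B stationary, the floor's static friction on B balances it: f₂ = 34 N (well within μ_s(m_A+m_B)g = 247.4 N).

f ≈ 34 N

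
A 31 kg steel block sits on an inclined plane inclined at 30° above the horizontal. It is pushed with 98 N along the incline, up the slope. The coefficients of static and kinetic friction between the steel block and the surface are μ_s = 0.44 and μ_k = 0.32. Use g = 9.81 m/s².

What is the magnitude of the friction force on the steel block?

Normal force: N = m g cos θ = 31 × 9.81 × cos 30° = 263.4 N.
Parallel to the incline, ΣF = 0 gives f = m g sin θ − P = 152.1 − 98 = 54.05 N (up-slope positive).
Static friction can supply at most μ_s N = 115.9 N.
Since |54.05| ≤ 115.9 N, the steel block remains in static equilibrium and friction takes exactly the required value.

f ≈ 54.1 N (up the incline)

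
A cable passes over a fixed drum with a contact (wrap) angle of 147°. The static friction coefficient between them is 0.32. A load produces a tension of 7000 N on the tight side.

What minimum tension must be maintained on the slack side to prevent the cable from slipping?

T_min ≈ 3080 N

Capstan equation at impending slip: T_tight/T_slack = e^{μβ}.
β = 147° = 2.566 rad; e^{μβ} = e^{0.32×2.566} = 2.273.
T_slack = T_tight / e^{μβ} = 7000 / 2.273 = 3080 N.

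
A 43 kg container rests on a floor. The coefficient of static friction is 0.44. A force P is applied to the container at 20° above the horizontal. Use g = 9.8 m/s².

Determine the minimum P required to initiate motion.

N = m g − P sin α (the pull lifts the container).
At impending slip, P cos α = μ_s N = μ_s (m g − P sin α).
Solving: P (cos α + μ_s sin α) = μ_s m g → P = 0.44×421/(cos 20° + 0.44 sin 20°) = 185/1.09 = 170 N.

P ≈ 170 N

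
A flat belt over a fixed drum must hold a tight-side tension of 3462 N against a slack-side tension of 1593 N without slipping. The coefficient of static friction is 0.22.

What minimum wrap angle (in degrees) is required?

β_min ≈ 202°

T₂/T₁ = e^{μβ} → β = ln(T₂/T₁)/μ.
β = ln(3462/1593)/0.22 = 0.7762/0.22 = 3.528 rad.
In degrees: β = 3.528 × 180/π = 202°.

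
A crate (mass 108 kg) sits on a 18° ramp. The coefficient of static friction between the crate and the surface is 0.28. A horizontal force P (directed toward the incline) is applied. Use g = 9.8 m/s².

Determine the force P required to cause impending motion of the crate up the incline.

At impending motion up the slope, friction acts down-slope at its limit: f = μ_s N.
Perpendicular to the incline: N = m g cos θ + P sin θ.
Along the incline: P cos θ = m g sin θ + μ_s N = m g sin θ + μ_s (m g cos θ + P sin θ).
Solving, P (cos θ − μ_s sin θ) = m g (sin θ + μ_s cos θ), so P = 108×9.8×(sin 18° + 0.28 cos 18°)/(cos 18° − 0.28 sin 18°) = 1060×0.5753/0.8645 = 704 N.

P ≈ 704 N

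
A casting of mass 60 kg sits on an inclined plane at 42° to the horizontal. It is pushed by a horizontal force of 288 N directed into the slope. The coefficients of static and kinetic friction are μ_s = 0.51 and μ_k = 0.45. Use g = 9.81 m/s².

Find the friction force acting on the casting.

f ≈ 180 N (up the incline)

The horizontal push has a component P sin θ into the surface, so N = m g cos θ + P sin θ = 437.4 + 192.7 = 630.1 N.
Parallel to the incline: P cos θ − m g sin θ = 214 − 393.9 = -179.8 N; the friction needed to balance this is 179.8 N acting up the slope.
Maximum static friction: μ_s N = 0.51 × 630.1 = 321.4 N.
Since 179.8 N is within the 321.4 N limit, the casting stays put and friction is exactly 180 N.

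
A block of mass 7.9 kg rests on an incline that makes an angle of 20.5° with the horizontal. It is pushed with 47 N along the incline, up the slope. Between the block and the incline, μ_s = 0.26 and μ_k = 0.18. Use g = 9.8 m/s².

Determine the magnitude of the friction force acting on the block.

f ≈ 13.1 N (down the incline)

Perpendicular to the surface, N = m g cos θ = 7.9·9.8·cos 20.5° = 72.52 N.
Parallel to the incline, ΣF = 0 gives f = m g sin θ − P = 27.11 − 47 = -19.89 N (up-slope positive).
The static-friction ceiling is μ_s N = 0.26 × 72.52 = 18.85 N.
Since |-19.89| > 18.85 N, static friction cannot hold it; the block slides up the incline and kinetic friction applies: f = μ_k N = 0.18 × 72.52 = 13.1 N.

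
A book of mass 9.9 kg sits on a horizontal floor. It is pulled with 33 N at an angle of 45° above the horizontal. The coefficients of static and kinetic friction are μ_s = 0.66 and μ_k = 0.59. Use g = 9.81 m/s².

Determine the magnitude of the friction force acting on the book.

f ≈ 23.3 N

Vertical equilibrium gives N = m g − P sin α = 73.78 N.
Horizontally, friction must balance P cos α = 23.33 N.
μ_s N = 0.66 × 73.78 = 48.7 N.
23.33 ≤ 48.7 N → static; friction equals the required 23.3 N.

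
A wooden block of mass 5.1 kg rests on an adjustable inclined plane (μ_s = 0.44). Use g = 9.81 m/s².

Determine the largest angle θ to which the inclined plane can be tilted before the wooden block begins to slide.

θ_max ≈ 23.7°

At the slip threshold, m g sin θ = μ_s · m g cos θ, so tan θ = μ_s.
θ_max = arctan(0.44) = 23.7°.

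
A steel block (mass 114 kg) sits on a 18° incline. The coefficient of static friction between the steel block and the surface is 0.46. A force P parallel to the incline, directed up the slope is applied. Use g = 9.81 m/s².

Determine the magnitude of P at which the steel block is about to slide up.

P ≈ 835 N

At impending motion up the slope, friction acts down-slope at its limit: f = μ_s N.
P is parallel to the surface, so N = m g cos θ = 1060 N.
Along the incline: P = m g sin θ + μ_s N = 346 + 0.46×1060 = 835 N.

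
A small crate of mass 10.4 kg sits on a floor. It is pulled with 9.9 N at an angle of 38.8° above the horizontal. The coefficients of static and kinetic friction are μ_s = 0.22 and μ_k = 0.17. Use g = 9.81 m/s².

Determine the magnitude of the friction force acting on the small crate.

The vertical component of P reduces the normal force: N = m g − P sin α = 102 − 6.203 = 95.82 N.
For equilibrium, f = P cos α = 9.9×cos 38.8° = 7.715 N.
μ_s N = 0.22 × 95.82 = 21.08 N.
Since 7.715 N does not exceed the limit, the small crate stays at rest and f = 7.72 N.

f ≈ 7.72 N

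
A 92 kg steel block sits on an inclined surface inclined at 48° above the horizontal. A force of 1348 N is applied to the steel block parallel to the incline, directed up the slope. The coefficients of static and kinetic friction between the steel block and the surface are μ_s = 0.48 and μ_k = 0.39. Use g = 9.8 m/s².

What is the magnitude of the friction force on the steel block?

f ≈ 235 N (down the incline)

Perpendicular to the surface, N = m g cos θ = 92·9.8·cos 48° = 603.3 N.
For equilibrium along the incline the friction force must supply f = m g sin θ − P = 670 − 1348 = -678 N (positive meaning up-slope).
Maximum static friction available: μ_s N = 0.48 × 603.3 = 289.6 N.
Since |-678| > 289.6 N, static friction cannot hold it; the steel block slides up the incline and kinetic friction applies: f = μ_k N = 0.39 × 603.3 = 235 N.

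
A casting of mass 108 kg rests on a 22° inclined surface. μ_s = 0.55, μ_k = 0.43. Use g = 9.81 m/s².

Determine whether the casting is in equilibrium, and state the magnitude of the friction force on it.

N = m g cos θ = 982 N.
Down-slope weight component: m g sin θ = 397 N.
μ_s N = 540 N.
397 ≤ 540 N, so it stays put; friction = 397 N.

f ≈ 397 N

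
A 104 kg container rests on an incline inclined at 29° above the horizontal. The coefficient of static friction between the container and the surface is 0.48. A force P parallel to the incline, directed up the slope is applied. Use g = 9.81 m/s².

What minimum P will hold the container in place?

The container tends to slide down (tan θ > μ_s), so at the point of impending slip friction acts up-slope at its limit: f = μ_s N.
P is parallel to the surface, so N = m g cos θ = 892 N.
Along the incline: P + μ_s N = m g sin θ, so P = 495 − 0.48×892 = 66.3 N.

P_min ≈ 66.3 N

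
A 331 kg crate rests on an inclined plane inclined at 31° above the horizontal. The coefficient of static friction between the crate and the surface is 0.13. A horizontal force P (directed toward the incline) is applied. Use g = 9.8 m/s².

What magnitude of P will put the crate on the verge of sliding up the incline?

At impending motion up the slope, friction acts down-slope at its limit: f = μ_s N.
Perpendicular to the incline: N = m g cos θ + P sin θ.
Along the incline: P cos θ = m g sin θ + μ_s N = m g sin θ + μ_s (m g cos θ + P sin θ).
Solving, P (cos θ − μ_s sin θ) = m g (sin θ + μ_s cos θ), so P = 331×9.8×(sin 31° + 0.13 cos 31°)/(cos 31° − 0.13 sin 31°) = 3240×0.6265/0.7902 = 2570 N.

P ≈ 2570 N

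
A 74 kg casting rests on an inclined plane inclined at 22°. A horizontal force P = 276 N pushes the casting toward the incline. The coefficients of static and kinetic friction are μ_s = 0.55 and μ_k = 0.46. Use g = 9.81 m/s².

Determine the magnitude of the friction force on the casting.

Normal direction: N = m g cos θ + P sin θ = 776.5 N.
Parallel to the incline: P cos θ − m g sin θ = 255.9 − 271.9 = -16.04 N; the friction needed to balance this is 16.04 N acting up the slope.
The limit of static friction is μ_s N = 427.1 N.
|f_req| = 16.04 ≤ 427.1 N → the casting is in equilibrium; friction equals the required value.

f ≈ 16 N (up the incline)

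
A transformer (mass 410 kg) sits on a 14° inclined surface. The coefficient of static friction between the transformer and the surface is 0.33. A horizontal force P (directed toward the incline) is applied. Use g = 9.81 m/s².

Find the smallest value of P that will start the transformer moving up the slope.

P ≈ 2540 N

At impending motion up the slope, friction acts down-slope at its limit: f = μ_s N.
Perpendicular to the incline: N = m g cos θ + P sin θ.
Along the incline: P cos θ = m g sin θ + μ_s N = m g sin θ + μ_s (m g cos θ + P sin θ).
Solving, P (cos θ − μ_s sin θ) = m g (sin θ + μ_s cos θ), so P = 410×9.81×(sin 14° + 0.33 cos 14°)/(cos 14° − 0.33 sin 14°) = 4020×0.5621/0.8905 = 2540 N.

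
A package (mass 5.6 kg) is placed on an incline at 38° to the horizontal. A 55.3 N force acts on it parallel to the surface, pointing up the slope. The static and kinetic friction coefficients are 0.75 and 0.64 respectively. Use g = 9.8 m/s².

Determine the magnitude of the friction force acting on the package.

f ≈ 21.5 N (down the incline)

Normal force: N = m g cos θ = 5.6 × 9.8 × cos 38° = 43.25 N.
The friction needed for equilibrium is m g sin θ − P = 33.79 − 55.3 = -21.51 N, measured positive up-slope.
Maximum static friction available: μ_s N = 0.75 × 43.25 = 32.43 N.
Since |-21.51| ≤ 32.43 N, the package remains in static equilibrium and friction takes exactly the required value.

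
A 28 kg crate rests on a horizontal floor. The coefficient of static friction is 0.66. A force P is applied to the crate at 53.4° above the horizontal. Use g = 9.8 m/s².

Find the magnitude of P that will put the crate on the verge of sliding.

N = m g − P sin α (the pull lifts the crate).
At impending slip, P cos α = μ_s N = μ_s (m g − P sin α).
Solving: P (cos α + μ_s sin α) = μ_s m g → P = 0.66×274/(cos 53.4° + 0.66 sin 53.4°) = 181/1.126 = 161 N.

P ≈ 161 N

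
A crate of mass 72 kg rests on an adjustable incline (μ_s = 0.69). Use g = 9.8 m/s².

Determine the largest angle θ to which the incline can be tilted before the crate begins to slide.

At the slip threshold, m g sin θ = μ_s · m g cos θ, so tan θ = μ_s.
θ_max = arctan(0.69) = 34.6°.

θ_max ≈ 34.6°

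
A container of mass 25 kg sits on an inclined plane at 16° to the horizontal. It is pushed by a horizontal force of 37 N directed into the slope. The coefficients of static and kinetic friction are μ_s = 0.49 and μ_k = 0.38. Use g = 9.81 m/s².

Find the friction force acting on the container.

Normal direction: N = m g cos θ + P sin θ = 245.9 N.
Along the incline, the net driving force (taking up-slope positive) is P cos θ − m g sin θ = 35.57 − 67.6 = -32.03 N, so equilibrium requires friction f = 32.03 N (up-slope).
The limit of static friction is μ_s N = 120.5 N.
|f_req| = 32.03 ≤ 120.5 N → the container is in equilibrium; friction equals the required value.

f ≈ 32 N (up the incline)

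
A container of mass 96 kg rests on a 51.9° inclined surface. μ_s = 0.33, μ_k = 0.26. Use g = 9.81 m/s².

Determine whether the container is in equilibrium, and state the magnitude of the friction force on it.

f ≈ 151 N

N = m g cos θ = 581 N.
Down-slope weight component: m g sin θ = 741 N.
μ_s N = 192 N.
741 > 192 N, so it slides; kinetic friction f = μ_k N = 0.26×581 = 151 N.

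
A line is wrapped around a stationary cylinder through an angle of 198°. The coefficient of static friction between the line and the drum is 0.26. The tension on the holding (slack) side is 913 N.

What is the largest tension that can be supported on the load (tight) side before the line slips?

T_max ≈ 2240 N

At impending slip the capstan equation gives T₂/T₁ = e^{μβ} with β in radians.
β = 198° × π/180 = 3.456 rad.
e^{μβ} = e^{0.26×3.456} = 2.456.
T₂ = T₁ · e^{μβ} = 913 × 2.456 = 2240 N.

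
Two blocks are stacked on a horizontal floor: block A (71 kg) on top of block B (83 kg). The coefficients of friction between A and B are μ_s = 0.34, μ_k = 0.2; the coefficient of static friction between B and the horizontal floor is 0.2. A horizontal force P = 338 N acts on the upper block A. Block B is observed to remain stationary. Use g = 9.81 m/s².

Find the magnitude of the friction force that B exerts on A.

The normal force B exerts on A is simply A's weight, N₁ = 696.5 N.
Maximum static friction on A from B: μ_s N₁ = 0.34×696.5 = 236.8 N.
Since P = 338 N > 236.8 N, A slides on B; the A–B friction is kinetic: f₁ = μ_k N₁ = 0.2×696.5 = 139 N.
By Newton's third law B feels 139 N forward from A. With B stationary, the floor's static friction on B balances it: f₂ = 139 N (well within μ_s(m_A+m_B)g = 302.1 N).

f ≈ 139 N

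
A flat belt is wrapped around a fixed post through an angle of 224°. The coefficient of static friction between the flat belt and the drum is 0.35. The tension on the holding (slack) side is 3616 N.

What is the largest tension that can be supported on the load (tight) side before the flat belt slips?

At impending slip the capstan equation gives T₂/T₁ = e^{μβ} with β in radians.
β = 224° × π/180 = 3.91 rad.
e^{μβ} = e^{0.35×3.91} = 3.929.
T₂ = T₁ · e^{μβ} = 3616 × 3.929 = 14200 N.

T_max ≈ 14200 N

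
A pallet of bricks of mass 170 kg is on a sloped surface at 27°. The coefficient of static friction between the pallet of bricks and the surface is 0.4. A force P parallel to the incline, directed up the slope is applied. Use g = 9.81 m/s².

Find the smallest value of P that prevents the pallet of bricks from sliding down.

P_min ≈ 163 N

The pallet of bricks tends to slide down (tan θ > μ_s), so at the point of impending slip friction acts up-slope at its limit: f = μ_s N.
P is parallel to the surface, so N = m g cos θ = 1490 N.
Along the incline: P + μ_s N = m g sin θ, so P = 757 − 0.4×1490 = 163 N.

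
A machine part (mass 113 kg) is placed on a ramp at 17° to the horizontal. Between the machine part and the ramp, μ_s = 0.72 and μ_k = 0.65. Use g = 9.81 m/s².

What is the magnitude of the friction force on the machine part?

The normal reaction is N = m g cos θ = 1060 N.
Along the slope the weight component is m g sin θ = 324.1 N; friction must supply exactly this, acting up-slope.
The static-friction ceiling is μ_s N = 0.72 × 1060 = 763.3 N.
Since |324.1| ≤ 763.3 N, no slip — friction simply equals what equilibrium demands.

f ≈ 324 N (up the incline)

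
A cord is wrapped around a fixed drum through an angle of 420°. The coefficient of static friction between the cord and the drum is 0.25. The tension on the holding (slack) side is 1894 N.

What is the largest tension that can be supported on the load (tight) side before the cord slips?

At impending slip the capstan equation gives T₂/T₁ = e^{μβ} with β in radians.
β = 420° × π/180 = 7.33 rad.
e^{μβ} = e^{0.25×7.33} = 6.25.
T₂ = T₁ · e^{μβ} = 1894 × 6.25 = 11800 N.

T_max ≈ 11800 N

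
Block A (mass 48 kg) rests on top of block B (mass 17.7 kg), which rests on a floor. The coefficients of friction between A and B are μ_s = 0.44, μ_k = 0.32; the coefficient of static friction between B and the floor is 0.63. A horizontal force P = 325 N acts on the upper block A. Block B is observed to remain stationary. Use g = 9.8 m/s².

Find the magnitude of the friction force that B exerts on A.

f ≈ 151 N

Normal force at the A–B interface: N₁ = m_A g = 470.4 N.
Maximum static friction on A from B: μ_s N₁ = 0.44×470.4 = 207 N.
P = 325 N exceeds that limit, so A slips over B and the interface friction becomes kinetic: f₁ = μ_k N₁ = 0.32×470.4 = 151 N.
By Newton's third law B feels 151 N forward from A. With B stationary, the floor's static friction on B balances it: f₂ = 151 N (well within μ_s(m_A+m_B)g = 405.6 N).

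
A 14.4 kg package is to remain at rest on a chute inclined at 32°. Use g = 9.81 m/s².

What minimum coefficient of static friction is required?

At the slip threshold m g sin θ = μ_s m g cos θ, so μ_s,min = tan θ.
μ_s,min = tan 32° = 0.625.

μ_s,min ≈ 0.625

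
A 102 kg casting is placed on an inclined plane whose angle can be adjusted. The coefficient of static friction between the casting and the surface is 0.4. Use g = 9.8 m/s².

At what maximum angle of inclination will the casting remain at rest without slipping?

At the slip threshold, m g sin θ = μ_s · m g cos θ, so tan θ = μ_s.
θ_max = arctan(0.4) = 21.8°.

θ_max ≈ 21.8°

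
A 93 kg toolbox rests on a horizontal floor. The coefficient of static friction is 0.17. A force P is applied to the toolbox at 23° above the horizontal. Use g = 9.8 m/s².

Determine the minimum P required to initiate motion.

N = m g − P sin α (the pull lifts the toolbox).
At impending slip, P cos α = μ_s N = μ_s (m g − P sin α).
Solving: P (cos α + μ_s sin α) = μ_s m g → P = 0.17×911/(cos 23° + 0.17 sin 23°) = 155/0.9869 = 157 N.

P ≈ 157 N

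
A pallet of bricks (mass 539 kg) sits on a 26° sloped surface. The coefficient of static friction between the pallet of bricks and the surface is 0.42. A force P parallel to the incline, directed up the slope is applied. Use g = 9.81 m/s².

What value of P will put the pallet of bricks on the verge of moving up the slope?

P ≈ 4310 N

At impending motion up the slope, friction acts down-slope at its limit: f = μ_s N.
P is parallel to the surface, so N = m g cos θ = 4750 N.
Along the incline: P = m g sin θ + μ_s N = 2320 + 0.42×4750 = 4310 N.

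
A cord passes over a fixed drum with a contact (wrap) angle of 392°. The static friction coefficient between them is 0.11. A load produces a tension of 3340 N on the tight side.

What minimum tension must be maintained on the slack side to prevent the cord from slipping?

T_min ≈ 1570 N

Capstan equation at impending slip: T_tight/T_slack = e^{μβ}.
β = 392° = 6.842 rad; e^{μβ} = e^{0.11×6.842} = 2.122.
T_slack = T_tight / e^{μβ} = 3340 / 2.122 = 1570 N.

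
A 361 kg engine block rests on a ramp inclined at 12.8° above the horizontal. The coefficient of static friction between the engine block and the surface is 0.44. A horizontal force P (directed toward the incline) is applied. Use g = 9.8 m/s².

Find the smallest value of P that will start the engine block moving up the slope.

P ≈ 2620 N

At impending motion up the slope, friction acts down-slope at its limit: f = μ_s N.
Perpendicular to the incline: N = m g cos θ + P sin θ.
Along the incline: P cos θ = m g sin θ + μ_s N = m g sin θ + μ_s (m g cos θ + P sin θ).
Solving, P (cos θ − μ_s sin θ) = m g (sin θ + μ_s cos θ), so P = 361×9.8×(sin 12.8° + 0.44 cos 12.8°)/(cos 12.8° − 0.44 sin 12.8°) = 3540×0.6506/0.8777 = 2620 N.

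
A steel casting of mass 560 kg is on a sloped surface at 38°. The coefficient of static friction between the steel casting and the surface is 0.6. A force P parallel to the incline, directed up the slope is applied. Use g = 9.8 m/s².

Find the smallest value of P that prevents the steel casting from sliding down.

P_min ≈ 784 N

The steel casting tends to slide down (tan θ > μ_s), so at the point of impending slip friction acts up-slope at its limit: f = μ_s N.
P is parallel to the surface, so N = m g cos θ = 4320 N.
Along the incline: P + μ_s N = m g sin θ, so P = 3380 − 0.6×4320 = 784 N.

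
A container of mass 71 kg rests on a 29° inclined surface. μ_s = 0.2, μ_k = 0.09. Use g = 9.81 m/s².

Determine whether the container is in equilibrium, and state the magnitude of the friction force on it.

f ≈ 54.8 N

N = m g cos θ = 609 N.
Down-slope weight component: m g sin θ = 338 N.
μ_s N = 122 N.
338 > 122 N, so it slides; kinetic friction f = μ_k N = 0.09×609 = 54.8 N.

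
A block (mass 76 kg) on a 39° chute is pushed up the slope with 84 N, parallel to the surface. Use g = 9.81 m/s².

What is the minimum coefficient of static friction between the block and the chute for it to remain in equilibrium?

N = m g cos θ = 579.4 N.
Friction must make up the shortfall along the incline: f = m g sin θ − P = 469.2 − 84 = 385.2 N.
At the threshold f = μ_s N, so μ_s,min = 385.2/579.4 = 0.665.

μ_s,min ≈ 0.665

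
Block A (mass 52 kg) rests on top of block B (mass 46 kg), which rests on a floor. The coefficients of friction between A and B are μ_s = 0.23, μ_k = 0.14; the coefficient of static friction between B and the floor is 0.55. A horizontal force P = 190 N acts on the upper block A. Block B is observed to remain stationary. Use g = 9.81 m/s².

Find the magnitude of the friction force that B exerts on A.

f ≈ 71.4 N

The normal force B exerts on A is simply A's weight, N₁ = 510.1 N.
So the A–B interface can sustain at most μ_s N₁ = 117.3 N of static friction.
Since P = 190 N > 117.3 N, A slides on B; the A–B friction is kinetic: f₁ = μ_k N₁ = 0.14×510.1 = 71.4 N.
B experiences an equal 71.4 N forward from A (third law). B is in equilibrium, so the floor supplies f₂ = 71.4 N of static friction (limit μ_s(m_A+m_B)g = 528.8 N, not exceeded).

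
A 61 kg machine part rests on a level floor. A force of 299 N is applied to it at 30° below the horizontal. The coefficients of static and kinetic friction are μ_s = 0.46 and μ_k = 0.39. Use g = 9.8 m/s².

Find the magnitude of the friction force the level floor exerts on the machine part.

f ≈ 259 N

The vertical component of P adds to the normal force: N = m g + P sin α = 597.8 + 149.5 = 747.3 N.
Horizontally, friction must balance P cos α = 258.9 N.
μ_s N = 0.46 × 747.3 = 343.8 N.
258.9 ≤ 343.8 N → static; friction equals the required 259 N.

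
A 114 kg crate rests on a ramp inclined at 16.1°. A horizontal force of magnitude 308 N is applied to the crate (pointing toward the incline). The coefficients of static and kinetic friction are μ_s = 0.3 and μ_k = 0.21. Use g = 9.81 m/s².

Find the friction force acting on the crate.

Resolve perpendicular to the incline: N = m g cos θ + P sin θ = 114×9.81×cos 16.1° + 308×sin 16.1° = 1160 N.
Along the incline, the net driving force (taking up-slope positive) is P cos θ − m g sin θ = 295.9 − 310.1 = -14.21 N, so equilibrium requires friction f = 14.21 N (up-slope).
The limit of static friction is μ_s N = 348 N.
Since 14.21 N is within the 348 N limit, the crate stays put and friction is exactly 14.2 N.

f ≈ 14.2 N (up the incline)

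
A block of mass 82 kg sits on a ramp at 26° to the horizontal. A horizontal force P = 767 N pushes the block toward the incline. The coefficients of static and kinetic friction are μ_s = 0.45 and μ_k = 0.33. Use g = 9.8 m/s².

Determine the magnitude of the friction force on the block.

f ≈ 337 N (down the incline)

The horizontal push has a component P sin θ into the surface, so N = m g cos θ + P sin θ = 722.3 + 336.2 = 1059 N.
Along the incline, the net driving force (taking up-slope positive) is P cos θ − m g sin θ = 689.4 − 352.3 = 337.1 N, so equilibrium requires friction f = -337.1 N (down-slope).
Maximum static friction: μ_s N = 0.45 × 1059 = 476.3 N.
Since 337.1 N is within the 476.3 N limit, the block stays put and friction is exactly 337 N.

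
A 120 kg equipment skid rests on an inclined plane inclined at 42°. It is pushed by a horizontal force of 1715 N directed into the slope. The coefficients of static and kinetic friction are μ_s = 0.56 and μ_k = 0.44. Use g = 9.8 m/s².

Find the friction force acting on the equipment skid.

f ≈ 488 N (down the incline)

The horizontal push has a component P sin θ into the surface, so N = m g cos θ + P sin θ = 873.9 + 1148 = 2021 N.
Parallel to the incline: P cos θ − m g sin θ = 1274 − 786.9 = 487.6 N; the friction needed to balance this is 487.6 N acting down the slope.
Maximum static friction: μ_s N = 0.56 × 2021 = 1132 N.
Since 487.6 N is within the 1132 N limit, the equipment skid stays put and friction is exactly 488 N.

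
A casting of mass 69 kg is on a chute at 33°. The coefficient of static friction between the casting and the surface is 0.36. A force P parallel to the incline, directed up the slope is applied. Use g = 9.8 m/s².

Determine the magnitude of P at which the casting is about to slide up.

At impending motion up the slope, friction acts down-slope at its limit: f = μ_s N.
P is parallel to the surface, so N = m g cos θ = 567 N.
Along the incline: P = m g sin θ + μ_s N = 368 + 0.36×567 = 572 N.

P ≈ 572 N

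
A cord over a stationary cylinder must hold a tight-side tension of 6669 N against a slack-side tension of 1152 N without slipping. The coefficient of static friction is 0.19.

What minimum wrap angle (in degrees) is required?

T₂/T₁ = e^{μβ} → β = ln(T₂/T₁)/μ.
β = ln(6669/1152)/0.19 = 1.756/0.19 = 9.242 rad.
In degrees: β = 9.242 × 180/π = 530°.

β_min ≈ 530°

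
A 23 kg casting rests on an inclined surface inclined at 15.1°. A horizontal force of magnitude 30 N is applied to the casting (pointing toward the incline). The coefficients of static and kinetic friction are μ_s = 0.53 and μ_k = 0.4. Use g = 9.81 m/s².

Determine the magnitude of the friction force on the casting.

Resolve perpendicular to the incline: N = m g cos θ + P sin θ = 23×9.81×cos 15.1° + 30×sin 15.1° = 225.7 N.
Parallel to the incline: P cos θ − m g sin θ = 28.96 − 58.78 = -29.81 N; the friction needed to balance this is 29.81 N acting up the slope.
The limit of static friction is μ_s N = 119.6 N.
Since 29.81 N is within the 119.6 N limit, the casting stays put and friction is exactly 29.8 N.

f ≈ 29.8 N (up the incline)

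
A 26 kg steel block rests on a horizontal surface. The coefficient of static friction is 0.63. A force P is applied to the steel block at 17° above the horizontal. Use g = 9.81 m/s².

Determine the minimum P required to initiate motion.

P ≈ 141 N

N = m g − P sin α (the pull lifts the steel block).
At impending slip, P cos α = μ_s N = μ_s (m g − P sin α).
Solving: P (cos α + μ_s sin α) = μ_s m g → P = 0.63×255/(cos 17° + 0.63 sin 17°) = 161/1.14 = 141 N.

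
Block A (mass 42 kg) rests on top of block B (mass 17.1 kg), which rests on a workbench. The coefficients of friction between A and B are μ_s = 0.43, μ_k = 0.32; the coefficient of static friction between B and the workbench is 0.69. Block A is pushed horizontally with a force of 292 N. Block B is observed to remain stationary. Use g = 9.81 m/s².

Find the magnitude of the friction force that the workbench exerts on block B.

f ≈ 132 N

Normal force at the A–B interface: N₁ = m_A g = 412 N.
Maximum static friction on A from B: μ_s N₁ = 0.43×412 = 177.2 N.
Since P = 292 N > 177.2 N, A slides on B; the A–B friction is kinetic: f₁ = μ_k N₁ = 0.32×412 = 132 N.
B experiences an equal 132 N forward from A (third law). B is in equilibrium, so the floor supplies f₂ = 132 N of static friction (limit μ_s(m_A+m_B)g = 400 N, not exceeded).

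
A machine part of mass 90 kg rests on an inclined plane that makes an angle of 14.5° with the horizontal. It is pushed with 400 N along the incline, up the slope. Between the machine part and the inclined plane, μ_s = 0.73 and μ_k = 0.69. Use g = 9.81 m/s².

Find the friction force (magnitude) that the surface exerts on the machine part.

Normal force: N = m g cos θ = 90 × 9.81 × cos 14.5° = 854.8 N.
Parallel to the incline, ΣF = 0 gives f = m g sin θ − P = 221.1 − 400 = -178.9 N (up-slope positive).
Maximum static friction available: μ_s N = 0.73 × 854.8 = 624 N.
Since |-178.9| ≤ 624 N, no slip — friction simply equals what equilibrium demands.

f ≈ 179 N (down the incline)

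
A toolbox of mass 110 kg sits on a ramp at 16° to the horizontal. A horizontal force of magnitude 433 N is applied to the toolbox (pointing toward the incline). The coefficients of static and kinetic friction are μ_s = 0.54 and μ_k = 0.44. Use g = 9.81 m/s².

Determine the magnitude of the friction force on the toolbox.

Normal direction: N = m g cos θ + P sin θ = 1157 N.
Along the incline, the net driving force (taking up-slope positive) is P cos θ − m g sin θ = 416.2 − 297.4 = 118.8 N, so equilibrium requires friction f = -118.8 N (down-slope).
Maximum static friction: μ_s N = 0.54 × 1157 = 624.6 N.
|f_req| = 118.8 ≤ 624.6 N → the toolbox is in equilibrium; friction equals the required value.

f ≈ 119 N (down the incline)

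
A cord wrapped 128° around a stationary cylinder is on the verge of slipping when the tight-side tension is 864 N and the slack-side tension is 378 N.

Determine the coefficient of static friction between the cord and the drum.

μ ≈ 0.37

T₂/T₁ = e^{μβ} → μ = ln(T₂/T₁)/β.
β = 128° = 2.234 rad.
μ = ln(864/378)/2.234 = ln(2.286)/2.234 = 0.37.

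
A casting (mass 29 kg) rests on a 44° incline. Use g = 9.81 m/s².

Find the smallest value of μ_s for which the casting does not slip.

At the slip threshold m g sin θ = μ_s m g cos θ, so μ_s,min = tan θ.
μ_s,min = tan 44° = 0.966.

μ_s,min ≈ 0.966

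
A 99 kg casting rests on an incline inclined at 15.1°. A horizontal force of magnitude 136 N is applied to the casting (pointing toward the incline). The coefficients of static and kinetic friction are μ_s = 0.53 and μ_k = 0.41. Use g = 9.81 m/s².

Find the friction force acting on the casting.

Normal direction: N = m g cos θ + P sin θ = 973.1 N.
Parallel to the incline: P cos θ − m g sin θ = 131.3 − 253 = -121.7 N; the friction needed to balance this is 121.7 N acting up the slope.
Maximum static friction: μ_s N = 0.53 × 973.1 = 515.7 N.
Since 121.7 N is within the 515.7 N limit, the casting stays put and friction is exactly 122 N.

f ≈ 122 N (up the incline)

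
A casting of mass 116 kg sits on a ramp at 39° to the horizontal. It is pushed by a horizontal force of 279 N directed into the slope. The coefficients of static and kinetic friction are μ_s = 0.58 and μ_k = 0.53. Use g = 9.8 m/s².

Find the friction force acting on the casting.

f ≈ 499 N (up the incline)

Resolve perpendicular to the incline: N = m g cos θ + P sin θ = 116×9.8×cos 39° + 279×sin 39° = 1059 N.
Parallel to the incline: P cos θ − m g sin θ = 216.8 − 715.4 = -498.6 N; the friction needed to balance this is 498.6 N acting up the slope.
Maximum static friction: μ_s N = 0.58 × 1059 = 614.2 N.
Since 498.6 N is within the 614.2 N limit, the casting stays put and friction is exactly 499 N.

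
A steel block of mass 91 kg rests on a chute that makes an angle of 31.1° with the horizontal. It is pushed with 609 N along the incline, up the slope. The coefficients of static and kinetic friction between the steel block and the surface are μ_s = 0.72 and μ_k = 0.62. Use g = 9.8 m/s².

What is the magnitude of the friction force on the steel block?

The normal reaction is N = m g cos θ = 763.6 N.
Parallel to the incline, ΣF = 0 gives f = m g sin θ − P = 460.6 − 609 = -148.4 N (up-slope positive).
Maximum static friction available: μ_s N = 0.72 × 763.6 = 549.8 N.
Since |-148.4| ≤ 549.8 N, static friction is sufficient; f equals the required value, not μ_s N.

f ≈ 148 N (down the incline)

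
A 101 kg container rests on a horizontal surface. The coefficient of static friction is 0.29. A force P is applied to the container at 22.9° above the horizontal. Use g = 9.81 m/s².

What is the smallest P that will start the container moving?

P ≈ 278 N

N = m g − P sin α (the pull lifts the container).
At impending slip, P cos α = μ_s N = μ_s (m g − P sin α).
Solving: P (cos α + μ_s sin α) = μ_s m g → P = 0.29×991/(cos 22.9° + 0.29 sin 22.9°) = 287/1.034 = 278 N.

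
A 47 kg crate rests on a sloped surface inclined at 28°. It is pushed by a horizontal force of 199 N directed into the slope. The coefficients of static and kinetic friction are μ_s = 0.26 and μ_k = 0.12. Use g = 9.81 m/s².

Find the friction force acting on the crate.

Resolve perpendicular to the incline: N = m g cos θ + P sin θ = 47×9.81×cos 28° + 199×sin 28° = 500.5 N.
Parallel to the incline: P cos θ − m g sin θ = 175.7 − 216.5 = -40.75 N; the friction needed to balance this is 40.75 N acting up the slope.
The limit of static friction is μ_s N = 130.1 N.
Since 40.75 N is within the 130.1 N limit, the crate stays put and friction is exactly 40.8 N.

f ≈ 40.8 N (up the incline)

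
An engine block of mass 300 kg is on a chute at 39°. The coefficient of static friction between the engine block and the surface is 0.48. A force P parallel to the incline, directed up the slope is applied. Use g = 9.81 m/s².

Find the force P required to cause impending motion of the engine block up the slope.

At impending motion up the slope, friction acts down-slope at its limit: f = μ_s N.
P is parallel to the surface, so N = m g cos θ = 2290 N.
Along the incline: P = m g sin θ + μ_s N = 1850 + 0.48×2290 = 2950 N.

P ≈ 2950 N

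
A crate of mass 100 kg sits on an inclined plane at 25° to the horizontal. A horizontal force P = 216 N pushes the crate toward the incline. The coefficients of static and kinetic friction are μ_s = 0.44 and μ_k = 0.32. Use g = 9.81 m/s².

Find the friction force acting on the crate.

f ≈ 219 N (up the incline)

Normal direction: N = m g cos θ + P sin θ = 980.4 N.
Along the incline, the net driving force (taking up-slope positive) is P cos θ − m g sin θ = 195.8 − 414.6 = -218.8 N, so equilibrium requires friction f = 218.8 N (up-slope).
The limit of static friction is μ_s N = 431.4 N.
Since 218.8 N is within the 431.4 N limit, the crate stays put and friction is exactly 219 N.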